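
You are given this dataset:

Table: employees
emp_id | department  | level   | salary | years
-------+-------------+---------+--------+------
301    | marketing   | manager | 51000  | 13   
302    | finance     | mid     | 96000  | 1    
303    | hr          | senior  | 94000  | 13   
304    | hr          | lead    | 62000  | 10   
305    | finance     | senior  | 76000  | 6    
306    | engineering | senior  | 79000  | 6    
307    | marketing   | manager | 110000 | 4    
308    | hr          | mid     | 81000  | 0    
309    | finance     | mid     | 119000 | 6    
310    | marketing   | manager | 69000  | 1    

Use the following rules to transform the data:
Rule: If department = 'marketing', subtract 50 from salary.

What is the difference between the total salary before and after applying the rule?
150

Step 1: Original sum of salary = 837000
Step 2: 3 records have department = 'marketing'
Step 3: Each affected record changes by -50
Step 4: Total change = 3 × -50 = -150
Step 5: New sum = 837000 + -150 = 836850
Step 6: Difference = |836850 - 837000| = 150
        (Sum decreased by 150)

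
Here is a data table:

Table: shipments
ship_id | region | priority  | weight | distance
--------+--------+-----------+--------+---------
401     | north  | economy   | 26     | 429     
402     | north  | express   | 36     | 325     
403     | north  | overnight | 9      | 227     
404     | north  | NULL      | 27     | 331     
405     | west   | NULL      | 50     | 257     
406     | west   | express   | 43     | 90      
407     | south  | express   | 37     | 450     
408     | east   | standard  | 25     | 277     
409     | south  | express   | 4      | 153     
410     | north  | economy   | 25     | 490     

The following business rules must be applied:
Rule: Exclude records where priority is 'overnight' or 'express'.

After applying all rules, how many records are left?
5

Step 1: Count records to exclude
  - 1 (overnight) + 4 (express) = 5 records
Step 2: Total records: 10
Step 3: Remaining = 10 - 5 = 5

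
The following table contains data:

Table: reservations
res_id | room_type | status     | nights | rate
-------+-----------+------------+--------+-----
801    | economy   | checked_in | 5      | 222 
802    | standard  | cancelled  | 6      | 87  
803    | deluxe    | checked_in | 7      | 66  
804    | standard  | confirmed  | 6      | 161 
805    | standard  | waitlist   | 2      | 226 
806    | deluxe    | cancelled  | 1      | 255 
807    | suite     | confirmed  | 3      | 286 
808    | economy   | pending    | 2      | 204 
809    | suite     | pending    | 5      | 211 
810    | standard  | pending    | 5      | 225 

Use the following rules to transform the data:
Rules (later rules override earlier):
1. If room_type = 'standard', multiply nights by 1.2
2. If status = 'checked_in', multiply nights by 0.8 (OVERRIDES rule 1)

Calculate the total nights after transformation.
43.4

Step 1: Rule 2 takes priority for records with status = 'checked_in'
  - 2 records: 12 × 0.8 = 9.6
Step 2: Rule 1 applies to remaining records with room_type = 'standard'
  - 4 records: 19 × 1.2 = 22.8
Step 3: Other records unchanged: 11
Step 4: Final sum = 9.6 + 22.8 + 11 = 43.4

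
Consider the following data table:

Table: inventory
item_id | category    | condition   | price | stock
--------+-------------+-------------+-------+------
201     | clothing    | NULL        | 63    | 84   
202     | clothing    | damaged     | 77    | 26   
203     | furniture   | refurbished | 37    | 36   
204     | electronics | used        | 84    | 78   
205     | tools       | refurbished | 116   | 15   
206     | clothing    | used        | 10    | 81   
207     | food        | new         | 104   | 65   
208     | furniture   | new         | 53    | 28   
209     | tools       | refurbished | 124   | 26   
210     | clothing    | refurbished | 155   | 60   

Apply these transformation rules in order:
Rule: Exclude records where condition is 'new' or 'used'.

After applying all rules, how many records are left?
6

Step 1: Count records to exclude
  - 2 (new) + 2 (used) = 4 records
Step 2: Total records: 10
Step 3: Remaining = 10 - 4 = 6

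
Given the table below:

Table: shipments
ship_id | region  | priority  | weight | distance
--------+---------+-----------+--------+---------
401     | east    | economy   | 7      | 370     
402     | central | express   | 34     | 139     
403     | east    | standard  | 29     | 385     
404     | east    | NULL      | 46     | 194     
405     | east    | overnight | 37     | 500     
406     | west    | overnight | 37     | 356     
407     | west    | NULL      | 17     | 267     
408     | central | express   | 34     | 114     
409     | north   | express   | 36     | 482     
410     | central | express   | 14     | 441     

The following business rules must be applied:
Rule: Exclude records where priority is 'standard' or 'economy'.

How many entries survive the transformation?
8

Step 1: Count records to exclude
  - 1 (standard) + 1 (economy) = 2 records
Step 2: Total records: 10
Step 3: Remaining = 10 - 2 = 8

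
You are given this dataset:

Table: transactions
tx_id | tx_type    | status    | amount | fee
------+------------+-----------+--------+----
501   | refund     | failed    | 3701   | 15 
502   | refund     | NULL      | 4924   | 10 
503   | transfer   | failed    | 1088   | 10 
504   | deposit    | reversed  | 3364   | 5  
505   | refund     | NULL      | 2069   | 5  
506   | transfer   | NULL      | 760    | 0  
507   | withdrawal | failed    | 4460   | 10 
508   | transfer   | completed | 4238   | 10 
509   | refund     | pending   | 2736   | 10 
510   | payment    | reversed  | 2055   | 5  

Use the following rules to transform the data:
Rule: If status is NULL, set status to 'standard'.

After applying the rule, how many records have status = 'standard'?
3

Step 1: Count records where status IS NULL
Step 2: Found 3 records with NULL status
Step 3: These records will have status set to 'standard'
Step 4: Records already having status = 'standard': 0
Step 5: Answer: 3 + 0 = 3 records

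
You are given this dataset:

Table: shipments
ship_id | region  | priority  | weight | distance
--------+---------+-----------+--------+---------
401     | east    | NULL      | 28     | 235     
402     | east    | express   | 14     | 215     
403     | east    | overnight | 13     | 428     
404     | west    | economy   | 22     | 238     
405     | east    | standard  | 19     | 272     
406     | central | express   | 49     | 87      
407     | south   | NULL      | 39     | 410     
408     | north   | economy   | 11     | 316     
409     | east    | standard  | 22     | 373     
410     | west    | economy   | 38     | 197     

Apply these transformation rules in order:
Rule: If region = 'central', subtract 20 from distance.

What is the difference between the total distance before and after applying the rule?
20

Step 1: Original sum of distance = 2771
Step 2: 1 records have region = 'central'
Step 3: Each affected record changes by -20
Step 4: Total change = 1 × -20 = -20
Step 5: New sum = 2771 + -20 = 2751
Step 6: Difference = |2751 - 2771| = 20
        (Sum decreased by 20)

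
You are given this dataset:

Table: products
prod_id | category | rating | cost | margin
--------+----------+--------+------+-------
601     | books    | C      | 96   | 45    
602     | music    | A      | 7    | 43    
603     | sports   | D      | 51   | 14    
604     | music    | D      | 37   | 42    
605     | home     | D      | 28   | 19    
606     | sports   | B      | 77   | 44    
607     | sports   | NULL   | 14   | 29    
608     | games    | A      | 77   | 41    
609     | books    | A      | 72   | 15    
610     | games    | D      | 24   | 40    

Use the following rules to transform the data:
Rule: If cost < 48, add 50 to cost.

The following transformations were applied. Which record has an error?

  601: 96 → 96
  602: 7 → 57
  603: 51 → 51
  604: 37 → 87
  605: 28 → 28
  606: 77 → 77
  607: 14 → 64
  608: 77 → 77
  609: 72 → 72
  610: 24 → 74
Record 605 has an error. The correct transformed value should be 78, not 28.

Step 1: Check each record against the rule
Step 2: Record 605 has cost = 28
Step 3: Since 28 < 48, the bonus should have been applied
Step 4: Correct value = 78, but claimed value = 28
Conclusion: Record 605 has the error.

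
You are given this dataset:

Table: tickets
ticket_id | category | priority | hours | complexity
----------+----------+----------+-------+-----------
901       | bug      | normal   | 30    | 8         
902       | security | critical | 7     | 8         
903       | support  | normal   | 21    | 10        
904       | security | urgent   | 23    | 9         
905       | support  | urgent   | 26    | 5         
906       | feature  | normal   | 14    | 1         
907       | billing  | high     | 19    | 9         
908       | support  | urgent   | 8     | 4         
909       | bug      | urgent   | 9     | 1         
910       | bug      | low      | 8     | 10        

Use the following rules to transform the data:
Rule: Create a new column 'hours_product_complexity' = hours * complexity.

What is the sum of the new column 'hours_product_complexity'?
1149

Step 1: For each record, compute hours * complexity
Example calculations:
  30 * 8 = 240
  7 * 8 = 56
  21 * 10 = 210
  ...
Step 2: Sum all derived values
Step 3: Total = 1149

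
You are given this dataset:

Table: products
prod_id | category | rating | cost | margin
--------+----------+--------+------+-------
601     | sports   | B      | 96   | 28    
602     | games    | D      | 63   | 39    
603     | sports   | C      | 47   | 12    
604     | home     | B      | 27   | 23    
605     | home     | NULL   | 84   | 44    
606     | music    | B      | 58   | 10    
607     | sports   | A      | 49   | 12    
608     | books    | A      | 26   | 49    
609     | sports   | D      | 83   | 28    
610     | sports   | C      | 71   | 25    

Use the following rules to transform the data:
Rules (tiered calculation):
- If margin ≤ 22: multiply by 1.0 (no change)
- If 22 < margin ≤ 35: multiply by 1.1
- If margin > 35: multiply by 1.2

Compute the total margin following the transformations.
306.8

Step 1: Tier 1 (margin ≤ 22): 3 records, sum = 34 × 1.0 = 34.0
Step 2: Tier 2 (22 < margin ≤ 35): 4 records, sum = 104 × 1.1 = 114.4
Step 3: Tier 3 (margin > 35): 3 records, sum = 132 × 1.2 = 158.4
Step 4: Final sum = 34.0 + 114.4 + 158.4 = 306.8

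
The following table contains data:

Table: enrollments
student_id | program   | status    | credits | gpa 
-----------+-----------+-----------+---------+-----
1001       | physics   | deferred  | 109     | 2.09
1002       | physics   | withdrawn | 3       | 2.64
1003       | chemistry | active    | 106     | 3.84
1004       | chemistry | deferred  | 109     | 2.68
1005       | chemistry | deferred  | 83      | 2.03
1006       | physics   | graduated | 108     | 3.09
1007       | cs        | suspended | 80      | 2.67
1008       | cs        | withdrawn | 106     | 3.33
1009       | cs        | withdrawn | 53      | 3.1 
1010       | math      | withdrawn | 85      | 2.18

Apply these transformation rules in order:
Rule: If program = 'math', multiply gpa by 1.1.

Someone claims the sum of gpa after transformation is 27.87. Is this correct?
Yes, the result is correct.

Step 1: Calculate the correct sum after transformation
Step 2: Apply multiplier 1.1 to records where program = 'math'
Step 3: Correct result = 27.87
Step 4: Claimed result = 27.87
Step 5: 27.87 = 27.87 ✓
Conclusion: The claimed result is correct.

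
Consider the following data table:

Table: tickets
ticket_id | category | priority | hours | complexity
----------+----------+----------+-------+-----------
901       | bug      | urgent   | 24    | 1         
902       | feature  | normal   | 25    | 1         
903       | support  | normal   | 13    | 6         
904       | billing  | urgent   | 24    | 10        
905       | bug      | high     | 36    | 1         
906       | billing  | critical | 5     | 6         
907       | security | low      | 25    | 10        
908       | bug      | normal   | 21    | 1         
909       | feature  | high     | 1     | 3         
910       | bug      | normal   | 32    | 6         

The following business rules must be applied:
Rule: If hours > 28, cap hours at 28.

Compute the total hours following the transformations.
194

Step 1: 2 records have hours > 28
Step 2: These records originally summed to 68
Step 3: After capping: 2 × 28 = 56
Step 4: Unaffected records sum: 138
Step 5: Final sum = 56 + 138 = 194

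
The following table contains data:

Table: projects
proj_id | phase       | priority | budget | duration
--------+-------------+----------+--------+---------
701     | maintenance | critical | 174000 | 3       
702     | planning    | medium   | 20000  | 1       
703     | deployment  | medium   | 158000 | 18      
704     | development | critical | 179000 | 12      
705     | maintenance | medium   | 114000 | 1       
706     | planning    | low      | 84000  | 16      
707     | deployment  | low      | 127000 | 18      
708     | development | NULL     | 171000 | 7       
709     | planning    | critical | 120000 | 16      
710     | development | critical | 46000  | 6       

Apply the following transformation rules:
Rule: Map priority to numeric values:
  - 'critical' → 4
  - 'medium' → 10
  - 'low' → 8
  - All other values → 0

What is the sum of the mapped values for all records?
62

Step 1: Apply mapping to each record
Step 2: Count by status:
  'critical': 4 records × 4 = 16
  'medium': 3 records × 10 = 30
  'low': 2 records × 8 = 16
Step 3: Sum all mapped values = 62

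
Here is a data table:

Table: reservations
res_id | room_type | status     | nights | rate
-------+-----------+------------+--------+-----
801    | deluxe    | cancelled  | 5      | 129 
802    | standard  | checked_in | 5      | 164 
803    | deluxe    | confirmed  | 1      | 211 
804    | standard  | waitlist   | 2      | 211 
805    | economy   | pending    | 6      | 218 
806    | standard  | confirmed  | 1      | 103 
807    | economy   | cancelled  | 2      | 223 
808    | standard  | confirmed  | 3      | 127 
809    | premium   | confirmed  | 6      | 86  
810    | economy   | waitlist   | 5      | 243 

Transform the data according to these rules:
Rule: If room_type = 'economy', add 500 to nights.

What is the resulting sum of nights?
1536

Step 1: Count records where room_type = 'economy': 3
Step 2: Total bonus added: 3 × 500 = 1500
Step 3: Original sum of nights: 36
Step 4: Final sum = 36 + 1500 = 1536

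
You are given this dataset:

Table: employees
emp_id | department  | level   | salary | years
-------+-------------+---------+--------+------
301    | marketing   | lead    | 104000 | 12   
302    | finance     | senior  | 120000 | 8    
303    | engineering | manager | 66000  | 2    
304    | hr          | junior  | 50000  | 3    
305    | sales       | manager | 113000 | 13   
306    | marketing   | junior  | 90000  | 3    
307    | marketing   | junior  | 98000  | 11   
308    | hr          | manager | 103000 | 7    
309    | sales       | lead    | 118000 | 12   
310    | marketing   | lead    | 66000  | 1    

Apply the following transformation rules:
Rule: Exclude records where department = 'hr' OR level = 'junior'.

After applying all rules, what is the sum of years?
48

Step 1: Find records where department = 'hr' OR level = 'junior'
Step 2: 4 records match, summing to 24
Step 3: Original sum: 72
Step 4: Remaining sum = 72 - 24 = 48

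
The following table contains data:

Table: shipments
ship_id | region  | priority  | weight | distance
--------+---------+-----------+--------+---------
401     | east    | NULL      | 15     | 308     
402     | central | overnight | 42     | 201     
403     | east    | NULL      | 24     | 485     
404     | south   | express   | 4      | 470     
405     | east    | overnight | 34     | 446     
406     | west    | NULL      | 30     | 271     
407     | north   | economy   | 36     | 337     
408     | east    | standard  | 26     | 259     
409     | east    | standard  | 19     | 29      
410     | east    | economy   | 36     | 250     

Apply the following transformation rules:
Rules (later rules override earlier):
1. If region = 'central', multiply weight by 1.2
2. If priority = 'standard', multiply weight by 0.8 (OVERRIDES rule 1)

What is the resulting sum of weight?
265.4

Step 1: Rule 2 takes priority for records with priority = 'standard'
  - 2 records: 45 × 0.8 = 36.0
Step 2: Rule 1 applies to remaining records with region = 'central'
  - 1 records: 42 × 1.2 = 50.4
Step 3: Other records unchanged: 179
Step 4: Final sum = 36.0 + 50.4 + 179 = 265.4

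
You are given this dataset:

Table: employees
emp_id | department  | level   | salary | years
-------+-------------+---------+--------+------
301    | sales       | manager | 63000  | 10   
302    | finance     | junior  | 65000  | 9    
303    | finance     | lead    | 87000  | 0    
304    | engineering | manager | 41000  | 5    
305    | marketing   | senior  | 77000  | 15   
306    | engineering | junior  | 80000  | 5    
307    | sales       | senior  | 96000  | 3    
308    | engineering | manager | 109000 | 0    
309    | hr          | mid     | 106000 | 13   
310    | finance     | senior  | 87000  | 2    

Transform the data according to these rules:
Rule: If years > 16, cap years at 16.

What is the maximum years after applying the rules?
15

Step 1: Original maximum years = 15
Step 2: Check cap of 16 against maximum
Step 3: No records exceed the cap (max 15 <= cap 16), so no capping applies
Step 4: Maximum after transformation = 15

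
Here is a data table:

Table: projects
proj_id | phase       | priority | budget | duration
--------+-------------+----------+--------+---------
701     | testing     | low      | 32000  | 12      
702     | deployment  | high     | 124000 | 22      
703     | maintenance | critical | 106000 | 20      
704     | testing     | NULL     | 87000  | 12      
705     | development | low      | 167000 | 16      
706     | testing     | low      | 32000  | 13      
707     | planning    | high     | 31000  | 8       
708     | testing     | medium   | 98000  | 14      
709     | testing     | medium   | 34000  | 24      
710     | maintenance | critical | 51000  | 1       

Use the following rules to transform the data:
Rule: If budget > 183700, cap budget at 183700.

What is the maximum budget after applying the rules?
167000

Step 1: Original maximum budget = 167000
Step 2: Check cap of 183700 against maximum
Step 3: No records exceed the cap (max 167000 <= cap 183700), so no capping applies
Step 4: Maximum after transformation = 167000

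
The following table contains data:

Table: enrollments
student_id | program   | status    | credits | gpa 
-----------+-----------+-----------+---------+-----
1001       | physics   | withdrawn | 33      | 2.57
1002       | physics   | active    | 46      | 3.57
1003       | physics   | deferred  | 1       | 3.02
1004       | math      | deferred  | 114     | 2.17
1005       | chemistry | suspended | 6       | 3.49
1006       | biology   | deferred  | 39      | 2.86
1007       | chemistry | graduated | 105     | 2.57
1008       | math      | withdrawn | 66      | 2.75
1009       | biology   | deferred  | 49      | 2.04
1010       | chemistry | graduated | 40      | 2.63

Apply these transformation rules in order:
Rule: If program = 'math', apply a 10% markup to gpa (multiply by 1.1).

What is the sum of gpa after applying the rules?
28.16

Step 1: Records with program = 'math' have total gpa = 4.92
Step 2: Apply multiplier: 4.92 × 1.1 = 5.41
Step 3: Other records total: 22.75
Step 4: Final sum = 5.41 + 22.75 = 28.16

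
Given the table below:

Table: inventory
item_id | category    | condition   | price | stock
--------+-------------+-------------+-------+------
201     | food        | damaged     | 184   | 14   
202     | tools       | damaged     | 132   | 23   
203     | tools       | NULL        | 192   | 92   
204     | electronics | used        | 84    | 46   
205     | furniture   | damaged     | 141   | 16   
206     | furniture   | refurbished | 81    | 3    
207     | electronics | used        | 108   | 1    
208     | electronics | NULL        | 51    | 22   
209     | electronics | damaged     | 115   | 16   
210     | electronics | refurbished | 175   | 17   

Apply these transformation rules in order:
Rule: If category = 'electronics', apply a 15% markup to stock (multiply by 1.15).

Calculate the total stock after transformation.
265.3

Step 1: Records with category = 'electronics' have total stock = 102
Step 2: Apply multiplier: 102 × 1.15 = 117.3
Step 3: Other records total: 148
Step 4: Final sum = 117.3 + 148 = 265.3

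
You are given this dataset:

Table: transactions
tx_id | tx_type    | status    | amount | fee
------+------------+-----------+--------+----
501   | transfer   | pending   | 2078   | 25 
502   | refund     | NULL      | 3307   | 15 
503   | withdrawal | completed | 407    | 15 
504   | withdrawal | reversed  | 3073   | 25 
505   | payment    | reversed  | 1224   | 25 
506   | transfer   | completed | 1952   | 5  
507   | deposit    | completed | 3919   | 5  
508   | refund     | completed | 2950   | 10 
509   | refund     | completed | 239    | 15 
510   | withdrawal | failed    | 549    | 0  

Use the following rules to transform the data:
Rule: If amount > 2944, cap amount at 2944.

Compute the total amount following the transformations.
18225

Step 1: 4 records have amount > 2944
Step 2: These records originally summed to 13249
Step 3: After capping: 4 × 2944 = 11776
Step 4: Unaffected records sum: 6449
Step 5: Final sum = 11776 + 6449 = 18225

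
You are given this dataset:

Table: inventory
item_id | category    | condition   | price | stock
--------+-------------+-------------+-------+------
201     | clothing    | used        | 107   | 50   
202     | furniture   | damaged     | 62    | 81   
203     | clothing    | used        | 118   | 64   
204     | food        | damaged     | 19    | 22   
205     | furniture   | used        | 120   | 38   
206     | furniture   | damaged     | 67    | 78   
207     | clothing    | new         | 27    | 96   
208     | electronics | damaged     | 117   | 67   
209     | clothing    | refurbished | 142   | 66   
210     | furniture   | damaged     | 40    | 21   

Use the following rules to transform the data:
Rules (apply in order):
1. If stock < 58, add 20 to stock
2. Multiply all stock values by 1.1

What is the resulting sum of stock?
729.3

Step 1: Apply Rule 1 - Add 20 to records with stock < 58
  - 4 records affected: 131 + (4 × 20) = 211
  - Unaffected records: 452
  - Sum after Rule 1: 663
Step 2: Apply Rule 2 - Multiply all by 1.1
  - 663 × 1.1 = 729.3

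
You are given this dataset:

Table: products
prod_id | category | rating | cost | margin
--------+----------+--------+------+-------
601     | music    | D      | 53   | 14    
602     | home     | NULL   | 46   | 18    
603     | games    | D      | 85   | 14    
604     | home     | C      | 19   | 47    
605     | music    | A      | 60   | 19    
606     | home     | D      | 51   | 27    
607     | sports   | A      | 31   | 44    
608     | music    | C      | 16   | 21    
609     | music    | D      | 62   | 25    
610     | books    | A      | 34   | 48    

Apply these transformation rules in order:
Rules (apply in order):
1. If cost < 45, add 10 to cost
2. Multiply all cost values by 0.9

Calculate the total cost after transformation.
447.3

Step 1: Apply Rule 1 - Add 10 to records with cost < 45
  - 4 records affected: 100 + (4 × 10) = 140
  - Unaffected records: 357
  - Sum after Rule 1: 497
Step 2: Apply Rule 2 - Multiply all by 0.9
  - 497 × 0.9 = 447.3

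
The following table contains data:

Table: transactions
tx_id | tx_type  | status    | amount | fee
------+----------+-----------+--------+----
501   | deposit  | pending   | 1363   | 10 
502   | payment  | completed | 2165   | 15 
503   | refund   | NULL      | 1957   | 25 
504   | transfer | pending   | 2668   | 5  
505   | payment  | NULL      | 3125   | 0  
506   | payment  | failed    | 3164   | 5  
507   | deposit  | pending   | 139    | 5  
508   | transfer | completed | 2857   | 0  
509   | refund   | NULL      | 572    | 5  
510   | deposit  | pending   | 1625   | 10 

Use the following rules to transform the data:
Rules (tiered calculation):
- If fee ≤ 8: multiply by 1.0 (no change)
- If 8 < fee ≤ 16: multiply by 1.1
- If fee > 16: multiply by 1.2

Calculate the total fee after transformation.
88.5

Step 1: Tier 1 (fee ≤ 8): 6 records, sum = 20 × 1.0 = 20.0
Step 2: Tier 2 (8 < fee ≤ 16): 3 records, sum = 35 × 1.1 = 38.5
Step 3: Tier 3 (fee > 16): 1 records, sum = 25 × 1.2 = 30.0
Step 4: Final sum = 20.0 + 38.5 + 30.0 = 88.5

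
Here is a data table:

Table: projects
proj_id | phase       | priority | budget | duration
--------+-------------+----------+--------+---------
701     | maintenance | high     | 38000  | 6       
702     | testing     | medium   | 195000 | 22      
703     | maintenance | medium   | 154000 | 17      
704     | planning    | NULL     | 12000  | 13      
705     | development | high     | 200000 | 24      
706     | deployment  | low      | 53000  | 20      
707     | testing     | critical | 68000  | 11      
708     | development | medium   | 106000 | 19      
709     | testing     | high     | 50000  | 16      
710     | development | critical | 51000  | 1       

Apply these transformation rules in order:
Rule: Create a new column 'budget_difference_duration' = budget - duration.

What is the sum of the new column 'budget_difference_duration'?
926851

Step 1: For each record, compute budget - duration
Example calculations:
  38000 - 6 = 37994
  195000 - 22 = 194978
  154000 - 17 = 153983
  ...
Step 2: Sum all derived values
Step 3: Total = 926851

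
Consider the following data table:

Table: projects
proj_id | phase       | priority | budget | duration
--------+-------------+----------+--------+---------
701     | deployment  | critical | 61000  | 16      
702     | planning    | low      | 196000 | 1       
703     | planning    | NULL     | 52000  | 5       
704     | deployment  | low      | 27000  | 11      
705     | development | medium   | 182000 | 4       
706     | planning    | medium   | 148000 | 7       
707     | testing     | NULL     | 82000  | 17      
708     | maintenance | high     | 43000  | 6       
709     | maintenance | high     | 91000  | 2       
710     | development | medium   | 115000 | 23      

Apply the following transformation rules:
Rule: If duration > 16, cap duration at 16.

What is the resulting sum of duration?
84

Step 1: 2 records have duration > 16
Step 2: These records originally summed to 40
Step 3: After capping: 2 × 16 = 32
Step 4: Unaffected records sum: 52
Step 5: Final sum = 32 + 52 = 84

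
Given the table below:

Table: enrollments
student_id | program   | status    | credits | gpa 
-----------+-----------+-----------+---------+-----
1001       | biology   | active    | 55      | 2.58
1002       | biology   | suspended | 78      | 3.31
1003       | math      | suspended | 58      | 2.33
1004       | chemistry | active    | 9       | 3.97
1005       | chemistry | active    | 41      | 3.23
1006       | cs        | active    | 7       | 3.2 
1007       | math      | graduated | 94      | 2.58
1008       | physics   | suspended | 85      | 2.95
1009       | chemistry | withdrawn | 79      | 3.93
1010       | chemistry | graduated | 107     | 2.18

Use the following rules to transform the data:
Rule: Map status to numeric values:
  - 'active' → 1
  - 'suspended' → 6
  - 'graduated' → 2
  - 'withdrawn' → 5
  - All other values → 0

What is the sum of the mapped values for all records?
31

Step 1: Apply mapping to each record
Step 2: Count by status:
  'active': 4 records × 1 = 4
  'suspended': 3 records × 6 = 18
  'graduated': 2 records × 2 = 4
  'withdrawn': 1 records × 5 = 5
Step 3: Sum all mapped values = 31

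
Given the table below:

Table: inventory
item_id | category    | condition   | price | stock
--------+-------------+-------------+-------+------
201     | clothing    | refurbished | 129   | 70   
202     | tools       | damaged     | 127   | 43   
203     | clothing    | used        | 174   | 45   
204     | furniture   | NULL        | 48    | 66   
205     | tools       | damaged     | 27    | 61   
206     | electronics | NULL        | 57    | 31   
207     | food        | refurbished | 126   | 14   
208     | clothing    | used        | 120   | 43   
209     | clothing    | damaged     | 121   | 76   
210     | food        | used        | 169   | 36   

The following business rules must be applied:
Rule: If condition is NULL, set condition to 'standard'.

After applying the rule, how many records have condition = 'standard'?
2

Step 1: Count records where condition IS NULL
Step 2: Found 2 records with NULL condition
Step 3: These records will have condition set to 'standard'
Step 4: Records already having condition = 'standard': 0
Step 5: Answer: 2 + 0 = 2 records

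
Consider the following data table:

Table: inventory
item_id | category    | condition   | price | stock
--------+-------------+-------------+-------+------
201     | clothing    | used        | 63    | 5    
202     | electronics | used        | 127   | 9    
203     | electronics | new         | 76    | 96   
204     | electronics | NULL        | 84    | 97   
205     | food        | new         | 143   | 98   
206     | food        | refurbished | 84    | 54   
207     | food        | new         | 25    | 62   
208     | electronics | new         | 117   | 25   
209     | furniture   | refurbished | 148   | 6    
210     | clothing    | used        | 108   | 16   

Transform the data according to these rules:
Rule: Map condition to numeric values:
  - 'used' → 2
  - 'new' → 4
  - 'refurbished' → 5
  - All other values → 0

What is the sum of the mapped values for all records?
32

Step 1: Apply mapping to each record
Step 2: Count by status:
  'used': 3 records × 2 = 6
  'new': 4 records × 4 = 16
  'refurbished': 2 records × 5 = 10
Step 3: Sum all mapped values = 32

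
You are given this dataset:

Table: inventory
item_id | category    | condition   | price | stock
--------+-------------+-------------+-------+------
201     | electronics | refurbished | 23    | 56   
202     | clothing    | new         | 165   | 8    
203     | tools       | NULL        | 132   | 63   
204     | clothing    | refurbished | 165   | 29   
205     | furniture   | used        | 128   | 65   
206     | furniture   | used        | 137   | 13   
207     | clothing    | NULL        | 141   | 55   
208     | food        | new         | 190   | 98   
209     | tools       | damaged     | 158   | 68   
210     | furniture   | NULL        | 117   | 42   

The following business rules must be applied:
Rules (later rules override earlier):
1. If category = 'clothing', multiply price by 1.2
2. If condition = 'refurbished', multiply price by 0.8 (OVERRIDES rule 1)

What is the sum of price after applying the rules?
1379.6

Step 1: Rule 2 takes priority for records with condition = 'refurbished'
  - 2 records: 188 × 0.8 = 150.4
Step 2: Rule 1 applies to remaining records with category = 'clothing'
  - 2 records: 306 × 1.2 = 367.2
Step 3: Other records unchanged: 862
Step 4: Final sum = 150.4 + 367.2 + 862 = 1379.6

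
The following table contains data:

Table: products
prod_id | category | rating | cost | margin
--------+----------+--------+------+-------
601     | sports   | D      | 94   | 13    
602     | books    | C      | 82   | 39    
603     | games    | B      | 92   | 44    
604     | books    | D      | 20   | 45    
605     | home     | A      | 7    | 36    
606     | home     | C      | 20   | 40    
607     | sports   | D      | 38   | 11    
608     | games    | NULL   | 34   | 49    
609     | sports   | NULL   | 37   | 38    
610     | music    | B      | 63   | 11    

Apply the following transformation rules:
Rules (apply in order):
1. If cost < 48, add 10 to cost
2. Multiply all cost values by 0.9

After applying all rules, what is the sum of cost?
492.3

Step 1: Apply Rule 1 - Add 10 to records with cost < 48
  - 6 records affected: 156 + (6 × 10) = 216
  - Unaffected records: 331
  - Sum after Rule 1: 547
Step 2: Apply Rule 2 - Multiply all by 0.9
  - 547 × 0.9 = 492.3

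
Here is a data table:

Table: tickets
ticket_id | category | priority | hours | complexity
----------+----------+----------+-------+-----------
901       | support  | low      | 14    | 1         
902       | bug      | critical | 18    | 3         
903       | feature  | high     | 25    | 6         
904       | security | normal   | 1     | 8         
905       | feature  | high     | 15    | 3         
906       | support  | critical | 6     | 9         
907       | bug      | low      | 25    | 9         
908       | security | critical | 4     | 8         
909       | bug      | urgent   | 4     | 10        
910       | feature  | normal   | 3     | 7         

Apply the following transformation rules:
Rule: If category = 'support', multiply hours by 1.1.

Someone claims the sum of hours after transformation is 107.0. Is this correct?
No, the correct result is 117.0.

Step 1: Calculate the correct sum after transformation
Step 2: Apply multiplier 1.1 to records where category = 'support'
Step 3: Correct result = 117.0
Step 4: Claimed result = 107.0
Step 5: 117.0 ≠ 107.0
Conclusion: The claimed result is incorrect. The correct answer is 117.0.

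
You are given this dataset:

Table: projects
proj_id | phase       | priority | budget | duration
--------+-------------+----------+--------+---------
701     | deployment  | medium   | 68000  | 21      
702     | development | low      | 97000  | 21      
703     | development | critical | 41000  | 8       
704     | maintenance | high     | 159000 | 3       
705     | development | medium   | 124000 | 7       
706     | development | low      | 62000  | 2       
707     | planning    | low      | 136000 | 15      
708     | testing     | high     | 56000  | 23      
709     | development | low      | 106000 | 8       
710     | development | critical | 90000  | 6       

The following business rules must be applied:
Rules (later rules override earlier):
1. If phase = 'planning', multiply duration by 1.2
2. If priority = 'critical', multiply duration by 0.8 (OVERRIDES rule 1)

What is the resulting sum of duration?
114.2

Step 1: Rule 2 takes priority for records with priority = 'critical'
  - 2 records: 14 × 0.8 = 11.2
Step 2: Rule 1 applies to remaining records with phase = 'planning'
  - 1 records: 15 × 1.2 = 18.0
Step 3: Other records unchanged: 85
Step 4: Final sum = 11.2 + 18.0 + 85 = 114.2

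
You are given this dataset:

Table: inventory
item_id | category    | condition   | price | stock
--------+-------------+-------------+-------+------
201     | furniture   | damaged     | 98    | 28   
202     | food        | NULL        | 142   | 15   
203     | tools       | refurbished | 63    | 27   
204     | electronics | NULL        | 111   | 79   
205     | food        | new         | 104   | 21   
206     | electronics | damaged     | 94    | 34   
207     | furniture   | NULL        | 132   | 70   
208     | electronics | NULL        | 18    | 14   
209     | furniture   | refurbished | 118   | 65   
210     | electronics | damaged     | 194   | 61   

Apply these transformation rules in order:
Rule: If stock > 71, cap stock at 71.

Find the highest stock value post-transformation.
71

Step 1: Original maximum stock = 79
Step 2: Apply cap at 71
Step 3: 1 records had stock > 71 and were capped
Step 4: Maximum after transformation = 71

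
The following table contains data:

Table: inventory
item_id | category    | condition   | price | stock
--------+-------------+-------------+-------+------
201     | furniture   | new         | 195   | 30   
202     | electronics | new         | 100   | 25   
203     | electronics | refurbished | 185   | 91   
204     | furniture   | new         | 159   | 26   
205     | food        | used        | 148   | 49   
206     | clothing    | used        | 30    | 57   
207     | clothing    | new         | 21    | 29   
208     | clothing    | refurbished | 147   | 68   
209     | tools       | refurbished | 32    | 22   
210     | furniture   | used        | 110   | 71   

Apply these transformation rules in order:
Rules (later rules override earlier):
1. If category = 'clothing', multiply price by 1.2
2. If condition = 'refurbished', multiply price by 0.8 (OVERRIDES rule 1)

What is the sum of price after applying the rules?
1064.4

Step 1: Rule 2 takes priority for records with condition = 'refurbished'
  - 3 records: 364 × 0.8 = 291.2
Step 2: Rule 1 applies to remaining records with category = 'clothing'
  - 2 records: 51 × 1.2 = 61.2
Step 3: Other records unchanged: 712
Step 4: Final sum = 291.2 + 61.2 + 712 = 1064.4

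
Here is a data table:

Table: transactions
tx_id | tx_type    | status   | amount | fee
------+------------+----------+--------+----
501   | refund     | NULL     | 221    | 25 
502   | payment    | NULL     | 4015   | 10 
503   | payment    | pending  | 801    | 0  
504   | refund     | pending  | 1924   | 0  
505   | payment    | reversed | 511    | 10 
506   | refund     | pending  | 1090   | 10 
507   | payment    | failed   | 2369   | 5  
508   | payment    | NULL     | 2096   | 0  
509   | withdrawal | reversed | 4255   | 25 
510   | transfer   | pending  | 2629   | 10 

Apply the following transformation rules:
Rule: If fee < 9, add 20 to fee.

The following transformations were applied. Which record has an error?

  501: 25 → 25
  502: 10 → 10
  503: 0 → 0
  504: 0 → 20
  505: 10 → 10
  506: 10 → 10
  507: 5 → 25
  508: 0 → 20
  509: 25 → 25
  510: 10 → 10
Record 503 has an error. The correct transformed value should be 20, not 0.

Step 1: Check each record against the rule
Step 2: Record 503 has fee = 0
Step 3: Since 0 < 9, the bonus should have been applied
Step 4: Correct value = 20, but claimed value = 0
Conclusion: Record 503 has the error.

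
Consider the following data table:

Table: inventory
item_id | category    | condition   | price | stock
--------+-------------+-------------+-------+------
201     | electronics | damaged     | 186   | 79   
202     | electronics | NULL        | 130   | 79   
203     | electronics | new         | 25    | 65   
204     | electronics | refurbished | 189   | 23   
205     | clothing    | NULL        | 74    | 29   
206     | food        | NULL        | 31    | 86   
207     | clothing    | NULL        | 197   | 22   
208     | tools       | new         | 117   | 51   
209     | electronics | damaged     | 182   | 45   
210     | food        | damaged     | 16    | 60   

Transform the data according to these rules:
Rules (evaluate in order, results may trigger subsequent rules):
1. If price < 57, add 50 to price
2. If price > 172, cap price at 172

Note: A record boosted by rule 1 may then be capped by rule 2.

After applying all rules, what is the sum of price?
1231

Step 1: Apply rule 1 to records with price < 57
  - 3 records get bonus of 50
  - Of these, 0 records then exceed 172 and get capped
Step 2: Apply rule 2 to records with price > 172
  - 4 records (original) are capped
Step 3: Calculate final sum = 1231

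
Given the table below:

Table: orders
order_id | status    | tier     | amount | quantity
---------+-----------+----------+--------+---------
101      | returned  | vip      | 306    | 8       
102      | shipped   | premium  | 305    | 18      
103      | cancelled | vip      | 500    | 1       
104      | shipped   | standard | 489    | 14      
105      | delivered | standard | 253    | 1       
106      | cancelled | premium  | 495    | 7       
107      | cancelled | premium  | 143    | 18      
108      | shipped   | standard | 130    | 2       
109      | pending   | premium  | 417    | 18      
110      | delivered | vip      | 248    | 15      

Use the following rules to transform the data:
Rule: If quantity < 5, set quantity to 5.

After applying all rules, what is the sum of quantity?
113

Step 1: 3 records have quantity < 5
Step 2: These records originally summed to 4
Step 3: After setting to minimum: 3 × 5 = 15
Step 4: Unaffected records sum: 98
Step 5: Final sum = 15 + 98 = 113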